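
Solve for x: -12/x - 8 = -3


Subtract -8 from both sides: -12/x = 5
Multiply both sides by x: -12 = 5 * x
Divide by 5: x = -12/5

x = -12/5


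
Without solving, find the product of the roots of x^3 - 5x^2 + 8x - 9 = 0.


By Vieta's formulas for x^3 + bx^2 + cx + d = 0:
  r1 + r2 + r3 = -b/a = 5
  r1*r2 + r1*r3 + r2*r3 = c/a = 8
  r1*r2*r3 = -d/a = 9


Product = 9


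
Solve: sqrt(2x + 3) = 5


Square both sides: 2x + 3 = 5^2 = 25
2x = 25 - 3 = 22
x = 11
Check: sqrt(2*11 + 3) = sqrt(25) = 5 ✓

x = 11


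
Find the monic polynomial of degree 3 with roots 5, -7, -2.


A monic polynomial with roots 5, -7, -2 is:
p(x) = (x - 5)(x + 7)(x + 2)
After multiplying by (x - 5): x - 5
After multiplying by (x + 7): x^2 + 2x - 35
After multiplying by (x + 2): x^3 + 4x^2 - 31x - 70

x^3 + 4x^2 - 31x - 70


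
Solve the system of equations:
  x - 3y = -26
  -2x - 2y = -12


Using Cramer's rule:
Determinant D = (1)(-2) - (-2)(-3) = -2 - 6 = -8
Dx = (-26)(-2) - (-12)(-3) = 52 - 36 = 16
Dy = (1)(-12) - (-2)(-26) = -12 - 52 = -64
x = Dx/D = 16/-8 = -2
y = Dy/D = -64/-8 = 8

x = -2, y = 8


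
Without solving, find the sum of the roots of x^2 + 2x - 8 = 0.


By Vieta's formulas for ax^2 + bx + c = 0:
  Sum of roots = -b/a
  Product of roots = c/a

Here a = 1, b = 2, c = -8
Sum = -(2)/1 = -2
Product = -8/1 = -8

Sum = -2


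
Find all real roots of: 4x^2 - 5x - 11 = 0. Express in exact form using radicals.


Using the quadratic formula: x = (-b ± sqrt(b^2 - 4ac)) / (2a)
Here a = 4, b = -5, c = -11
Discriminant = b^2 - 4ac = (-5)^2 - 4(4)(-11) = 25 + 176 = 201
Since discriminant = 201 > 0, there are two real roots.
x = (5 ± sqrt(201)) / 8
Numerically: x ≈ 2.3972 or x ≈ -1.1472

x = (5 + sqrt(201)) / 8 or x = (5 - sqrt(201)) / 8


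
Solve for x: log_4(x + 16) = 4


Convert to exponential form: x + 16 = 4^4 = 256
x = 256 - 16 = 240
Check: log_4(240 + 16) = log_4(256) = log_4(256) = 4 ✓

x = 240


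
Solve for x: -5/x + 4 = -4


Subtract 4 from both sides: -5/x = -8
Multiply both sides by x: -5 = -8 * x
Divide by -8: x = 5/8

x = 5/8


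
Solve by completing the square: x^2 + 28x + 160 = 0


Start: x^2 + 28x + 160 = 0
Move constant: x^2 + 28x = -160
Half of 28 is 14, squared is 196
Add 196 to both sides: x^2 + 28x + 196 = 36
(x + 14)^2 = 36
x + 14 = ±6
x = -14 + 6 = -8 or x = -14 - 6 = -20

x = -20, x = -8


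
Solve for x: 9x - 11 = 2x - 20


Starting with: 9x - 11 = 2x - 20
Move all x terms to left: (9 - 2)x = -20 + 11
Simplify: 7x = -9
Divide both sides by 7: x = -9/7

x = -9/7


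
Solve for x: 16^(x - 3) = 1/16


Express both sides with the same base.
1/16 = 16^(-1)
Since the bases match, equate exponents: x - 3 = -1
So x = -1 - (-3) = 2

x = 2


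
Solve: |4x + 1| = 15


An absolute value equation |expr| = 15 gives two cases:
Case 1: 4x + 1 = 15
  4x = 14, so x = 7/2
Case 2: 4x + 1 = -15
  4x = -16, so x = -4

x = -4, x = 7/2


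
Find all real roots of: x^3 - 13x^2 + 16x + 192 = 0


Let p(x) = x^3 - 13x^2 + 16x + 192. By the rational root theorem (leading coefficient 1), any rational root is an integer divisor of 192: try ±1, ±2, ... in turn.
Test x = 1: value = 196 ≠ 0.
Test x = -1: value = 162 ≠ 0.
Test x = 2: value = 180 ≠ 0.
Test x = -2: value = 100 ≠ 0.
Test x = 3: value = 150 ≠ 0.
Test x = -3: value = 0 ✓, so (x + 3) is a factor.
Synthetic division by (x + 3): bring down 1; 1(-3) - 13 = -16; (-16)(-3) + 16 = 64; 64(-3) + 192 = 0 → quotient x^2 - 16x + 64, remainder 0.
Solve the quadratic x^2 - 16x + 64 = 0: discriminant = (-16)^2 - 4(1)(64) = 256 - 256 = 0.
Discriminant = 0, so a double root: x = 16/2 = 8.

x = -3, x = 8 (multiplicity 2)


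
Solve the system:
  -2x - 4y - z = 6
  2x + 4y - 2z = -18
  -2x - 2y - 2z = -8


Using Cramer's rule. Expand each determinant along the first row.
D  = (-2)*[4*(-2) - (-2)*(-2)] - (-4)*[2*(-2) - (-2)*(-2)] + (-1)*[2*(-2) - 4*(-2)]
  = (-2)*(-12) - (-4)*(-8) + (-1)*(4) = -12
Dx = 6*[4*(-2) - (-2)*(-2)] - (-4)*[(-18)*(-2) - (-2)*(-8)] + (-1)*[(-18)*(-2) - 4*(-8)]
  = 6*(-12) - (-4)*(20) + (-1)*(68) = -60
Dy = (-2)*[(-18)*(-2) - (-2)*(-8)] - 6*[2*(-2) - (-2)*(-2)] + (-1)*[2*(-8) - (-18)*(-2)]
  = (-2)*(20) - 6*(-8) + (-1)*(-52) = 60
Dz = (-2)*[4*(-8) - (-18)*(-2)] - (-4)*[2*(-8) - (-18)*(-2)] + 6*[2*(-2) - 4*(-2)]
  = (-2)*(-68) - (-4)*(-52) + 6*(4) = -48
x = Dx/D = -60/-12 = 5, y = Dy/D = 60/-12 = -5, z = Dz/D = -48/-12 = 4
Check eq1: (-2)(5) + (-4)(-5) + (-1)(4) = 6 = 6 ✓
Check eq2: (2)(5) + (4)(-5) + (-2)(4) = -18 = -18 ✓
Check eq3: (-2)(5) + (-2)(-5) + (-2)(4) = -8 = -8 ✓

x = 5, y = -5, z = 4


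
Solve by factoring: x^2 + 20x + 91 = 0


We need two numbers that multiply to 91 and add to 20.
Those numbers are 13 and 7 (since 13 * 7 = 91 and 13 + 7 = 20).
So x^2 + 20x + 91 = (x + 13)(x + 7) = 0
Setting each factor to zero: x = -13 or x = -7

x = -13, x = -7


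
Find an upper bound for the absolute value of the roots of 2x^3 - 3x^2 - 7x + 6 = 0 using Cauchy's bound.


Cauchy's bound: all roots r satisfy |r| <= 1 + max(|a_i/a_n|) for i = 0,...,n-1
where a_n is the leading coefficient.

Coefficients: [2, -3, -7, 6]
Leading coefficient a_n = 2
Ratios |a_i/a_n|: 3/2, 7/2, 3
Maximum ratio: 7/2
Cauchy's bound: |r| <= 1 + 7/2 = 9/2

Upper bound = 9/2


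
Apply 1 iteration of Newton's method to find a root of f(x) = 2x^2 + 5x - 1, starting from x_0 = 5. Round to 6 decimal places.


Newton's method: x_(n+1) = x_n - f(x_n)/f'(x_n)
f(x) = 2x^2 + 5x - 1
f'(x) = 4x + 5

Iteration 1:
  f(5.000000) = 74.000000
  f'(5.000000) = 25.000000
  x_1 = 5.000000 - (74.000000)/(25.000000) = 2.040000

x_1 = 2.040000


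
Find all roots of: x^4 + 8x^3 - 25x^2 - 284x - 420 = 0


Let p(x) = x^4 + 8x^3 - 25x^2 - 284x - 420. By the rational root theorem (leading coefficient 1), any rational root is an integer divisor of 420: try ±1, ±2, ... in turn.
Test x = 1: value = -720 ≠ 0.
Test x = -1: value = -168 ≠ 0.
Test x = 2: value = -1008 ≠ 0.
Test x = -2: value = 0 ✓, so (x + 2) is a factor.
Synthetic division by (x + 2): bring down 1; 1(-2) + 8 = 6; 6(-2) - 25 = -37; (-37)(-2) - 284 = -210; (-210)(-2) - 420 = 0 → quotient x^3 + 6x^2 - 37x - 210, remainder 0.
Continue with the quotient x^3 + 6x^2 - 37x - 210 (candidates must divide 210; re-test x = -2 first in case it repeats).
Test x = -2: value = -120 ≠ 0.
Test x = 3: value = -240 ≠ 0.
Test x = -3: value = -72 ≠ 0.
Test x = 5: value = -120 ≠ 0.
Test x = -5: value = 0 ✓, so (x + 5) is a factor.
Synthetic division by (x + 5): bring down 1; 1(-5) + 6 = 1; 1(-5) - 37 = -42; (-42)(-5) - 210 = 0 → quotient x^2 + x - 42, remainder 0.
Solve the quadratic x^2 + x - 42 = 0: discriminant = 1^2 - 4(1)(-42) = 1 + 168 = 169.
sqrt(169) = 13, so x = (-1 ± 13)/2: x = 6 or x = -7.
Collecting all roots found:

x = -7, x = -5, x = -2, x = 6


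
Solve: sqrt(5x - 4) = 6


Square both sides: 5x - 4 = 6^2 = 36
5x = 36 + 4 = 40
x = 8
Check: sqrt(5*8 - 4) = sqrt(36) = 6 ✓

x = 8


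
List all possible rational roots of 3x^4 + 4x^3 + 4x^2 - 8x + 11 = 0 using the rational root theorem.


Rational root theorem: possible roots are ±p/q where:
  p divides the constant term (11): p ∈ {1, 11}
  q divides the leading coefficient (3): q ∈ {1, 3}

All possible rational roots: -11, -11/3, -1, -1/3, 1/3, 1, 11/3, 11

-11, -11/3, -1, -1/3, 1/3, 1, 11/3, 11


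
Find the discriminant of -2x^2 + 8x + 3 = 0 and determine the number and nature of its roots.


For ax^2 + bx + c = 0, discriminant D = b^2 - 4ac
Here a = -2, b = 8, c = 3
D = (8)^2 - 4(-2)(3) = 64 + 24 = 88

D = 88 > 0 but not a perfect square
The equation has 2 distinct real irrational roots.

Discriminant = 88, 2 distinct real irrational roots


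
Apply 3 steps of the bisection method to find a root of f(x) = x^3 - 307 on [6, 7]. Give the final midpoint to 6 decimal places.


f(x) = x^3 - 307
f(6) = -91 < 0
f(7) = 36 > 0

Step 1: midpoint = (6.000000 + 7.000000)/2 = 6.500000
  f(6.500000) = -32.375000
  f(mid) < 0, so root is in [6.500000, 7.000000]

Step 2: midpoint = (6.500000 + 7.000000)/2 = 6.750000
  f(6.750000) = 0.546875
  f(mid) > 0, so root is in [6.500000, 6.750000]

Step 3: midpoint = (6.500000 + 6.750000)/2 = 6.625000
  f(6.625000) = -16.224609
  f(mid) < 0, so root is in [6.625000, 6.750000]

midpoint = 6.625000


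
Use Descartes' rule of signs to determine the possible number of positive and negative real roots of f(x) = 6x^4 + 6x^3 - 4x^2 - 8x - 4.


Descartes' rule of signs:

For positive roots, count sign changes in f(x) = 6x^4 + 6x^3 - 4x^2 - 8x - 4:
Signs of coefficients: +, +, -, -, -
Number of sign changes: 1
Possible positive real roots: 1

For negative roots, examine f(-x) = 6x^4 - 6x^3 - 4x^2 + 8x - 4:
Signs of coefficients: +, -, -, +, -
Number of sign changes: 3
Possible negative real roots: 3, 1

Positive roots: 1; Negative roots: 3 or 1


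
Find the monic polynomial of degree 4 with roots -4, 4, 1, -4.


A monic polynomial with roots -4, 4, 1, -4 is:
p(x) = (x + 4)(x - 4)(x - 1)(x + 4)
After multiplying by (x + 4): x + 4
After multiplying by (x - 4): x^2 - 16
After multiplying by (x - 1): x^3 - x^2 - 16x + 16
After multiplying by (x + 4): x^4 + 3x^3 - 20x^2 - 48x + 64

x^4 + 3x^3 - 20x^2 - 48x + 64


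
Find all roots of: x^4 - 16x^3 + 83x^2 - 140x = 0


The constant term is 0, so x = 0 is a root. Factor out x:
  x^3 - 16x^2 + 83x - 140 = 0
Let p(x) = x^3 - 16x^2 + 83x - 140. By the rational root theorem (leading coefficient 1), any rational root is an integer divisor of 140: try ±1, ±2, ... in turn.
Test x = 1: value = -72 ≠ 0.
Test x = -1: value = -240 ≠ 0.
Test x = 2: value = -30 ≠ 0.
Test x = -2: value = -378 ≠ 0.
Test x = 4: value = 0 ✓, so (x - 4) is a factor.
Synthetic division by (x - 4): bring down 1; 1(4) - 16 = -12; (-12)(4) + 83 = 35; 35(4) - 140 = 0 → quotient x^2 - 12x + 35, remainder 0.
Solve the quadratic x^2 - 12x + 35 = 0: discriminant = (-12)^2 - 4(1)(35) = 144 - 140 = 4.
sqrt(4) = 2, so x = (12 ± 2)/2: x = 7 or x = 5.
Collecting all roots found:

x = 0, x = 4, x = 5, x = 7


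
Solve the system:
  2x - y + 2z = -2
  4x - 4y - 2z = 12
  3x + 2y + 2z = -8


Using Cramer's rule. Expand each determinant along the first row.
D  = 2*[(-4)*2 - (-2)*2] - (-1)*[4*2 - (-2)*3] + 2*[4*2 - (-4)*3]
  = 2*(-4) - (-1)*(14) + 2*(20) = 46
Dx = (-2)*[(-4)*2 - (-2)*2] - (-1)*[12*2 - (-2)*(-8)] + 2*[12*2 - (-4)*(-8)]
  = (-2)*(-4) - (-1)*(8) + 2*(-8) = 0
Dy = 2*[12*2 - (-2)*(-8)] - (-2)*[4*2 - (-2)*3] + 2*[4*(-8) - 12*3]
  = 2*(8) - (-2)*(14) + 2*(-68) = -92
Dz = 2*[(-4)*(-8) - 12*2] - (-1)*[4*(-8) - 12*3] + (-2)*[4*2 - (-4)*3]
  = 2*(8) - (-1)*(-68) + (-2)*(20) = -92
x = Dx/D = 0/46 = 0, y = Dy/D = -92/46 = -2, z = Dz/D = -92/46 = -2
Check eq1: (2)(0) + (-1)(-2) + (2)(-2) = -2 = -2 ✓
Check eq2: (4)(0) + (-4)(-2) + (-2)(-2) = 12 = 12 ✓
Check eq3: (3)(0) + (2)(-2) + (2)(-2) = -8 = -8 ✓

x = 0, y = -2, z = -2


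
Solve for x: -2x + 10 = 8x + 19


Starting with: -2x + 10 = 8x + 19
Move all x terms to left: (-2 - 8)x = 19 - 10
Simplify: -10x = 9
Divide both sides by -10: x = -9/10

x = -9/10


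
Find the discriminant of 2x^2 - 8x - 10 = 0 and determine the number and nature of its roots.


For ax^2 + bx + c = 0, discriminant D = b^2 - 4ac
Here a = 2, b = -8, c = -10
D = (-8)^2 - 4(2)(-10) = 64 + 80 = 144

D = 144 > 0 and is a perfect square (sqrt = 12)
The equation has 2 distinct real rational roots.

Discriminant = 144, 2 distinct real rational roots


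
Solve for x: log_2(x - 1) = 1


Convert to exponential form: x - 1 = 2^1 = 2
x = 2 + 1 = 3
Check: log_2(3 - 1) = log_2(2) = log_2(2) = 1 ✓

x = 3


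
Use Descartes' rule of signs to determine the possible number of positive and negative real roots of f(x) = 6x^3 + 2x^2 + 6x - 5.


Descartes' rule of signs:

For positive roots, count sign changes in f(x) = 6x^3 + 2x^2 + 6x - 5:
Signs of coefficients: +, +, +, -
Number of sign changes: 1
Possible positive real roots: 1

For negative roots, examine f(-x) = -6x^3 + 2x^2 - 6x - 5:
Signs of coefficients: -, +, -, -
Number of sign changes: 2
Possible negative real roots: 2, 0

Positive roots: 1; Negative roots: 2 or 0


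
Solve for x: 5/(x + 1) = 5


Multiply both sides by (x + 1): 5 = 5(x + 1)
Distribute: 5 = 5x + 5
5x = 5 - 5 = 0
x = 0

x = 0


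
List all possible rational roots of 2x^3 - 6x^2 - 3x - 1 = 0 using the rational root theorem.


Rational root theorem: possible roots are ±p/q where:
  p divides the constant term (-1): p ∈ {1}
  q divides the leading coefficient (2): q ∈ {1, 2}

All possible rational roots: -1, -1/2, 1/2, 1

-1, -1/2, 1/2, 1


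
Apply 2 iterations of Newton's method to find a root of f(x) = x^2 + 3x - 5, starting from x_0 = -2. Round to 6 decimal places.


Newton's method: x_(n+1) = x_n - f(x_n)/f'(x_n)
f(x) = x^2 + 3x - 5
f'(x) = 2x + 3

Iteration 1:
  f(-2.000000) = -7.000000
  f'(-2.000000) = -1.000000
  x_1 = -2.000000 - (-7.000000)/(-1.000000) = -9.000000

Iteration 2:
  f(-9.000000) = 49.000000
  f'(-9.000000) = -15.000000
  x_2 = -9.000000 - (49.000000)/(-15.000000) = -5.733333

x_2 = -5.733333


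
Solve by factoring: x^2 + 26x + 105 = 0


We need two numbers that multiply to 105 and add to 26.
Those numbers are 21 and 5 (since 21 * 5 = 105 and 21 + 5 = 26).
So x^2 + 26x + 105 = (x + 21)(x + 5) = 0
Setting each factor to zero: x = -21 or x = -5

x = -21, x = -5


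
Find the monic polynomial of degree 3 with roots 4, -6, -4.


A monic polynomial with roots 4, -6, -4 is:
p(x) = (x - 4)(x + 6)(x + 4)
After multiplying by (x - 4): x - 4
After multiplying by (x + 6): x^2 + 2x - 24
After multiplying by (x + 4): x^3 + 6x^2 - 16x - 96

x^3 + 6x^2 - 16x - 96


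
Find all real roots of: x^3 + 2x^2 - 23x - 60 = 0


Let p(x) = x^3 + 2x^2 - 23x - 60. By the rational root theorem (leading coefficient 1), any rational root is an integer divisor of 60: try ±1, ±2, ... in turn.
Test x = 1: value = -80 ≠ 0.
Test x = -1: value = -36 ≠ 0.
Test x = 2: value = -90 ≠ 0.
Test x = -2: value = -14 ≠ 0.
Test x = 3: value = -84 ≠ 0.
Test x = -3: value = 0 ✓, so (x + 3) is a factor.
Synthetic division by (x + 3): bring down 1; 1(-3) + 2 = -1; (-1)(-3) - 23 = -20; (-20)(-3) - 60 = 0 → quotient x^2 - x - 20, remainder 0.
Solve the quadratic x^2 - x - 20 = 0: discriminant = (-1)^2 - 4(1)(-20) = 1 + 80 = 81.
sqrt(81) = 9, so x = (1 ± 9)/2: x = 5 or x = -4.

x = -4, x = -3, x = 5


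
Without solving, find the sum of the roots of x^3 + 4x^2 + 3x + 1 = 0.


By Vieta's formulas for x^3 + bx^2 + cx + d = 0:
  r1 + r2 + r3 = -b/a = -4
  r1*r2 + r1*r3 + r2*r3 = c/a = 3
  r1*r2*r3 = -d/a = -1


Sum = -4


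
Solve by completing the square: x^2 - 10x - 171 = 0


Start: x^2 - 10x - 171 = 0
Move constant: x^2 - 10x = 171
Half of -10 is -5, squared is 25
Add 25 to both sides: x^2 - 10x + 25 = 196
(x - 5)^2 = 196
x - 5 = ±14
x = 5 + 14 = 19 or x = 5 - 14 = -9

x = -9, x = 19


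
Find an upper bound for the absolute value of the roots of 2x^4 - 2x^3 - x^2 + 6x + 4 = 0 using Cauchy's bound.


Cauchy's bound: all roots r satisfy |r| <= 1 + max(|a_i/a_n|) for i = 0,...,n-1
where a_n is the leading coefficient.

Coefficients: [2, -2, -1, 6, 4]
Leading coefficient a_n = 2
Ratios |a_i/a_n|: 1, 1/2, 3, 2
Maximum ratio: 3
Cauchy's bound: |r| <= 1 + 3 = 4

Upper bound = 4


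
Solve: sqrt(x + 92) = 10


Square both sides: x + 92 = 10^2 = 100
x = 100 - 92 = 8
x = 8
Check: sqrt(1*8 + 92) = sqrt(100) = 10 ✓

x = 8


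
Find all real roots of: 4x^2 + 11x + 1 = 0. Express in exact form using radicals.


Using the quadratic formula: x = (-b ± sqrt(b^2 - 4ac)) / (2a)
Here a = 4, b = 11, c = 1
Discriminant = b^2 - 4ac = 11^2 - 4(4)(1) = 121 - 16 = 105
Since discriminant = 105 > 0, there are two real roots.
x = (-11 ± sqrt(105)) / 8
Numerically: x ≈ -0.0941 or x ≈ -2.6559

x = (-11 + sqrt(105)) / 8 or x = (-11 - sqrt(105)) / 8


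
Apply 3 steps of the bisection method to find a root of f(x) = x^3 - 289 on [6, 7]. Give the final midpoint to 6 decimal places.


f(x) = x^3 - 289
f(6) = -73 < 0
f(7) = 54 > 0

Step 1: midpoint = (6.000000 + 7.000000)/2 = 6.500000
  f(6.500000) = -14.375000
  f(mid) < 0, so root is in [6.500000, 7.000000]

Step 2: midpoint = (6.500000 + 7.000000)/2 = 6.750000
  f(6.750000) = 18.546875
  f(mid) > 0, so root is in [6.500000, 6.750000]

Step 3: midpoint = (6.500000 + 6.750000)/2 = 6.625000
  f(6.625000) = 1.775391
  f(mid) > 0, so root is in [6.500000, 6.625000]

midpoint = 6.625000


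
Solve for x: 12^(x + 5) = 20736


Express both sides with the same base.
20736 = 12^4
Since the bases match, equate exponents: x + 5 = 4
So x = 4 - (5) = -1

x = -1


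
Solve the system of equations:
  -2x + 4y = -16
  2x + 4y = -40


Using Cramer's rule:
Determinant D = (-2)(4) - (2)(4) = -8 - 8 = -16
Dx = (-16)(4) - (-40)(4) = -64 + 160 = 96
Dy = (-2)(-40) - (2)(-16) = 80 + 32 = 112
x = Dx/D = 96/-16 = -6
y = Dy/D = 112/-16 = -7

x = -6, y = -7


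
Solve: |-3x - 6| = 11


An absolute value equation |expr| = 11 gives two cases:
Case 1: -3x - 6 = 11
  -3x = 17, so x = -17/3
Case 2: -3x - 6 = -11
  -3x = -5, so x = 5/3

x = -17/3, x = 5/3


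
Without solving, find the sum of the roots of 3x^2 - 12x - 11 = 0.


By Vieta's formulas for ax^2 + bx + c = 0:
  Sum of roots = -b/a
  Product of roots = c/a

Here a = 3, b = -12, c = -11
Sum = -(-12)/3 = 4
Product = -11/3 = -11/3

Sum = 4


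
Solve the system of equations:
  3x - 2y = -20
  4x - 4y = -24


Using Cramer's rule:
Determinant D = (3)(-4) - (4)(-2) = -12 + 8 = -4
Dx = (-20)(-4) - (-24)(-2) = 80 - 48 = 32
Dy = (3)(-24) - (4)(-20) = -72 + 80 = 8
x = Dx/D = 32/-4 = -8
y = Dy/D = 8/-4 = -2

x = -8, y = -2


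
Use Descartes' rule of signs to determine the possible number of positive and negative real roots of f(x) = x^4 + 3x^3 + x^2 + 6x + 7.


Descartes' rule of signs:

For positive roots, count sign changes in f(x) = x^4 + 3x^3 + x^2 + 6x + 7:
Signs of coefficients: +, +, +, +, +
Number of sign changes: 0
Possible positive real roots: 0

For negative roots, examine f(-x) = x^4 - 3x^3 + x^2 - 6x + 7:
Signs of coefficients: +, -, +, -, +
Number of sign changes: 4
Possible negative real roots: 4, 2, 0

Positive roots: 0; Negative roots: 4 or 2 or 0


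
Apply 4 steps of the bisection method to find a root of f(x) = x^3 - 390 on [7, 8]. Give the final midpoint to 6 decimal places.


f(x) = x^3 - 390
f(7) = -47 < 0
f(8) = 122 > 0

Step 1: midpoint = (7.000000 + 8.000000)/2 = 7.500000
  f(7.500000) = 31.875000
  f(mid) > 0, so root is in [7.000000, 7.500000]

Step 2: midpoint = (7.000000 + 7.500000)/2 = 7.250000
  f(7.250000) = -8.921875
  f(mid) < 0, so root is in [7.250000, 7.500000]

Step 3: midpoint = (7.250000 + 7.500000)/2 = 7.375000
  f(7.375000) = 11.130859
  f(mid) > 0, so root is in [7.250000, 7.375000]

Step 4: midpoint = (7.250000 + 7.375000)/2 = 7.312500
  f(7.312500) = 1.018799
  f(mid) > 0, so root is in [7.250000, 7.312500]

midpoint = 7.312500


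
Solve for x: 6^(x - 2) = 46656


Express both sides with the same base.
46656 = 6^6
Since the bases match, equate exponents: x - 2 = 6
So x = 6 - (-2) = 8

x = 8


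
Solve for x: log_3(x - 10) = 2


Convert to exponential form: x - 10 = 3^2 = 9
x = 9 + 10 = 19
Check: log_3(19 - 10) = log_3(9) = log_3(9) = 2 ✓

x = 19


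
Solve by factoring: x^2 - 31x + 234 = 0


We need two numbers that multiply to 234 and add to -31.
Those numbers are -13 and -18 (since (-13) * (-18) = 234 and (-13) + (-18) = -31).
So x^2 - 31x + 234 = (x - 13)(x - 18) = 0
Setting each factor to zero: x = 13 or x = 18

x = 13, x = 18


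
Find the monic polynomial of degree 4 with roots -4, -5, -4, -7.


A monic polynomial with roots -4, -5, -4, -7 is:
p(x) = (x + 4)(x + 5)(x + 4)(x + 7)
After multiplying by (x + 4): x + 4
After multiplying by (x + 5): x^2 + 9x + 20
After multiplying by (x + 4): x^3 + 13x^2 + 56x + 80
After multiplying by (x + 7): x^4 + 20x^3 + 147x^2 + 472x + 560

x^4 + 20x^3 + 147x^2 + 472x + 560


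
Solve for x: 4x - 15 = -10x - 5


Starting with: 4x - 15 = -10x - 5
Move all x terms to left: (4 + 10)x = -5 + 15
Simplify: 14x = 10
Divide both sides by 14: x = 5/7

x = 5/7


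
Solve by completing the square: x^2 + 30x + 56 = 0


Start: x^2 + 30x + 56 = 0
Move constant: x^2 + 30x = -56
Half of 30 is 15, squared is 225
Add 225 to both sides: x^2 + 30x + 225 = 169
(x + 15)^2 = 169
x + 15 = ±13
x = -15 + 13 = -2 or x = -15 - 13 = -28

x = -28, x = -2


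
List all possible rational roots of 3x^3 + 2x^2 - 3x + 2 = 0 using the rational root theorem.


Rational root theorem: possible roots are ±p/q where:
  p divides the constant term (2): p ∈ {1, 2}
  q divides the leading coefficient (3): q ∈ {1, 3}

All possible rational roots: -2, -1, -2/3, -1/3, 1/3, 2/3, 1, 2

-2, -1, -2/3, -1/3, 1/3, 2/3, 1, 2


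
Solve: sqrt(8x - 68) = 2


Square both sides: 8x - 68 = 2^2 = 4
8x = 4 + 68 = 72
x = 9
Check: sqrt(8*9 - 68) = sqrt(4) = 2 ✓

x = 9


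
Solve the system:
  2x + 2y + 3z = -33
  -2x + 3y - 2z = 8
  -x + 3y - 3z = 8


Using Cramer's rule. Expand each determinant along the first row.
D  = 2*[3*(-3) - (-2)*3] - 2*[(-2)*(-3) - (-2)*(-1)] + 3*[(-2)*3 - 3*(-1)]
  = 2*(-3) - 2*(4) + 3*(-3) = -23
Dx = (-33)*[3*(-3) - (-2)*3] - 2*[8*(-3) - (-2)*8] + 3*[8*3 - 3*8]
  = (-33)*(-3) - 2*(-8) + 3*(0) = 115
Dy = 2*[8*(-3) - (-2)*8] - (-33)*[(-2)*(-3) - (-2)*(-1)] + 3*[(-2)*8 - 8*(-1)]
  = 2*(-8) - (-33)*(4) + 3*(-8) = 92
Dz = 2*[3*8 - 8*3] - 2*[(-2)*8 - 8*(-1)] + (-33)*[(-2)*3 - 3*(-1)]
  = 2*(0) - 2*(-8) + (-33)*(-3) = 115
x = Dx/D = 115/-23 = -5, y = Dy/D = 92/-23 = -4, z = Dz/D = 115/-23 = -5
Check eq1: (2)(-5) + (2)(-4) + (3)(-5) = -33 = -33 ✓
Check eq2: (-2)(-5) + (3)(-4) + (-2)(-5) = 8 = 8 ✓
Check eq3: (-1)(-5) + (3)(-4) + (-3)(-5) = 8 = 8 ✓

x = -5, y = -4, z = -5


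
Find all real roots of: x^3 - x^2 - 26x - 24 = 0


Let p(x) = x^3 - x^2 - 26x - 24. By the rational root theorem (leading coefficient 1), any rational root is an integer divisor of 24: try ±1, ±2, ... in turn.
Test x = 1: value = -50 ≠ 0.
Test x = -1: value = 0 ✓, so (x + 1) is a factor.
Synthetic division by (x + 1): bring down 1; 1(-1) - 1 = -2; (-2)(-1) - 26 = -24; (-24)(-1) - 24 = 0 → quotient x^2 - 2x - 24, remainder 0.
Solve the quadratic x^2 - 2x - 24 = 0: discriminant = (-2)^2 - 4(1)(-24) = 4 + 96 = 100.
sqrt(100) = 10, so x = (2 ± 10)/2: x = 6 or x = -4.

x = -4, x = -1, x = 6


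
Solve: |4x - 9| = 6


An absolute value equation |expr| = 6 gives two cases:
Case 1: 4x - 9 = 6
  4x = 15, so x = 15/4
Case 2: 4x - 9 = -6
  4x = 3, so x = 3/4

x = 3/4, x = 15/4


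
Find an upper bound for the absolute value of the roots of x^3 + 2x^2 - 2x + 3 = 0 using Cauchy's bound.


Cauchy's bound: all roots r satisfy |r| <= 1 + max(|a_i/a_n|) for i = 0,...,n-1
where a_n is the leading coefficient.

Coefficients: [1, 2, -2, 3]
Leading coefficient a_n = 1
Ratios |a_i/a_n|: 2, 2, 3
Maximum ratio: 3
Cauchy's bound: |r| <= 1 + 3 = 4

Upper bound = 4


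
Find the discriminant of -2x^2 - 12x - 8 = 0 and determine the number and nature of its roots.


For ax^2 + bx + c = 0, discriminant D = b^2 - 4ac
Here a = -2, b = -12, c = -8
D = (-12)^2 - 4(-2)(-8) = 144 - 64 = 80

D = 80 > 0 but not a perfect square
The equation has 2 distinct real irrational roots.

Discriminant = 80, 2 distinct real irrational roots


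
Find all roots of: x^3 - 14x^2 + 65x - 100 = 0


Let p(x) = x^3 - 14x^2 + 65x - 100. By the rational root theorem (leading coefficient 1), any rational root is an integer divisor of 100: try ±1, ±2, ... in turn.
Test x = 1: value = -48 ≠ 0.
Test x = -1: value = -180 ≠ 0.
Test x = 2: value = -18 ≠ 0.
Test x = -2: value = -294 ≠ 0.
Test x = 4: value = 0 ✓, so (x - 4) is a factor.
Synthetic division by (x - 4): bring down 1; 1(4) - 14 = -10; (-10)(4) + 65 = 25; 25(4) - 100 = 0 → quotient x^2 - 10x + 25, remainder 0.
Solve the quadratic x^2 - 10x + 25 = 0: discriminant = (-10)^2 - 4(1)(25) = 100 - 100 = 0.
Discriminant = 0, so a double root: x = 10/2 = 5.
Collecting all roots found:

x = 4, x = 5 (multiplicity 2)


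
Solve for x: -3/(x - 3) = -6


Multiply both sides by (x - 3): -3 = -6(x - 3)
Distribute: -3 = -6x + 18
-6x = -3 - 18 = -21
x = 7/2

x = 7/2


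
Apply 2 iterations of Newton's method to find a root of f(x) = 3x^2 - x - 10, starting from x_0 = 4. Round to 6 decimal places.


Newton's method: x_(n+1) = x_n - f(x_n)/f'(x_n)
f(x) = 3x^2 - x - 10
f'(x) = 6x - 1

Iteration 1:
  f(4.000000) = 34.000000
  f'(4.000000) = 23.000000
  x_1 = 4.000000 - (34.000000)/(23.000000) = 2.521739

Iteration 2:
  f(2.521739) = 6.555766
  f'(2.521739) = 14.130435
  x_2 = 2.521739 - (6.555766)/(14.130435) = 2.057793

x_2 = 2.057793


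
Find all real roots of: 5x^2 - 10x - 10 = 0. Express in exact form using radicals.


Using the quadratic formula: x = (-b ± sqrt(b^2 - 4ac)) / (2a)
Here a = 5, b = -10, c = -10
Discriminant = b^2 - 4ac = (-10)^2 - 4(5)(-10) = 100 + 200 = 300
Since discriminant = 300 > 0, there are two real roots.
x = (10 ± 10*sqrt(3)) / 10
Simplifying: x = 1 ± sqrt(3)
Numerically: x ≈ 2.7321 or x ≈ -0.7321

x = 1 + sqrt(3) or x = 1 - sqrt(3)


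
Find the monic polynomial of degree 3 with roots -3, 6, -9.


A monic polynomial with roots -3, 6, -9 is:
p(x) = (x + 3)(x - 6)(x + 9)
After multiplying by (x + 3): x + 3
After multiplying by (x - 6): x^2 - 3x - 18
After multiplying by (x + 9): x^3 + 6x^2 - 45x - 162

x^3 + 6x^2 - 45x - 162


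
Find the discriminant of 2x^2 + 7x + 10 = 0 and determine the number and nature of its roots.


For ax^2 + bx + c = 0, discriminant D = b^2 - 4ac
Here a = 2, b = 7, c = 10
D = (7)^2 - 4(2)(10) = 49 - 80 = -31

D = -31 < 0
The equation has no real roots (2 complex conjugate roots).

Discriminant = -31, no real roots (2 complex conjugate roots)


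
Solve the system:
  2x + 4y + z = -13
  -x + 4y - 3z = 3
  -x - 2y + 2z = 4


Using Cramer's rule. Expand each determinant along the first row.
D  = 2*[4*2 - (-3)*(-2)] - 4*[(-1)*2 - (-3)*(-1)] + 1*[(-1)*(-2) - 4*(-1)]
  = 2*(2) - 4*(-5) + 1*(6) = 30
Dx = (-13)*[4*2 - (-3)*(-2)] - 4*[3*2 - (-3)*4] + 1*[3*(-2) - 4*4]
  = (-13)*(2) - 4*(18) + 1*(-22) = -120
Dy = 2*[3*2 - (-3)*4] - (-13)*[(-1)*2 - (-3)*(-1)] + 1*[(-1)*4 - 3*(-1)]
  = 2*(18) - (-13)*(-5) + 1*(-1) = -30
Dz = 2*[4*4 - 3*(-2)] - 4*[(-1)*4 - 3*(-1)] + (-13)*[(-1)*(-2) - 4*(-1)]
  = 2*(22) - 4*(-1) + (-13)*(6) = -30
x = Dx/D = -120/30 = -4, y = Dy/D = -30/30 = -1, z = Dz/D = -30/30 = -1
Check eq1: (2)(-4) + (4)(-1) + (1)(-1) = -13 = -13 ✓
Check eq2: (-1)(-4) + (4)(-1) + (-3)(-1) = 3 = 3 ✓
Check eq3: (-1)(-4) + (-2)(-1) + (2)(-1) = 4 = 4 ✓

x = -4, y = -1, z = -1


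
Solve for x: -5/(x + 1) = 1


Multiply both sides by (x + 1): -5 = 1(x + 1)
Distribute: -5 = x + 1
x = -5 - 1 = -6
x = -6

x = -6


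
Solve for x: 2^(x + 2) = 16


Express both sides with the same base.
16 = 2^4
Since the bases match, equate exponents: x + 2 = 4
So x = 4 - (2) = 2

x = 2


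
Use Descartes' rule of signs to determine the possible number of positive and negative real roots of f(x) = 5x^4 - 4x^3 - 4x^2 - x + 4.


Descartes' rule of signs:

For positive roots, count sign changes in f(x) = 5x^4 - 4x^3 - 4x^2 - x + 4:
Signs of coefficients: +, -, -, -, +
Number of sign changes: 2
Possible positive real roots: 2, 0

For negative roots, examine f(-x) = 5x^4 + 4x^3 - 4x^2 + x + 4:
Signs of coefficients: +, +, -, +, +
Number of sign changes: 2
Possible negative real roots: 2, 0

Positive roots: 2 or 0; Negative roots: 2 or 0


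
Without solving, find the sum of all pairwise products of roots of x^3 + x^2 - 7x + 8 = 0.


By Vieta's formulas for x^3 + bx^2 + cx + d = 0:
  r1 + r2 + r3 = -b/a = -1
  r1*r2 + r1*r3 + r2*r3 = c/a = -7
  r1*r2*r3 = -d/a = -8


Sum of pairwise products = -7


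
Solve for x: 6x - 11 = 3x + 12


Starting with: 6x - 11 = 3x + 12
Move all x terms to left: (6 - 3)x = 12 + 11
Simplify: 3x = 23
Divide both sides by 3: x = 23/3

x = 23/3


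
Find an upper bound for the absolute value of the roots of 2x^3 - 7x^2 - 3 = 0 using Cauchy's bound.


Cauchy's bound: all roots r satisfy |r| <= 1 + max(|a_i/a_n|) for i = 0,...,n-1
where a_n is the leading coefficient.

Coefficients: [2, -7, 0, -3]
Leading coefficient a_n = 2
Ratios |a_i/a_n|: 7/2, 0, 3/2
Maximum ratio: 7/2
Cauchy's bound: |r| <= 1 + 7/2 = 9/2

Upper bound = 9/2


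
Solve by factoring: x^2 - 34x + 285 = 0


We need two numbers that multiply to 285 and add to -34.
Those numbers are -19 and -15 (since (-19) * (-15) = 285 and (-19) + (-15) = -34).
So x^2 - 34x + 285 = (x - 19)(x - 15) = 0
Setting each factor to zero: x = 19 or x = 15

x = 15, x = 19


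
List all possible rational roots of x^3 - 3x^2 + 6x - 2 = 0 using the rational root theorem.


Rational root theorem: possible roots are ±p/q where:
  p divides the constant term (-2): p ∈ {1, 2}
  q divides the leading coefficient (1): q ∈ {1}

All possible rational roots: -2, -1, 1, 2

-2, -1, 1, 2


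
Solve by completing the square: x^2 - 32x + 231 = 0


Start: x^2 - 32x + 231 = 0
Move constant: x^2 - 32x = -231
Half of -32 is -16, squared is 256
Add 256 to both sides: x^2 - 32x + 256 = 25
(x - 16)^2 = 25
x - 16 = ±5
x = 16 + 5 = 21 or x = 16 - 5 = 11

x = 11, x = 21


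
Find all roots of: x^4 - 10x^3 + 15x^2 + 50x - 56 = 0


Let p(x) = x^4 - 10x^3 + 15x^2 + 50x - 56. By the rational root theorem (leading coefficient 1), any rational root is an integer divisor of 56: try ±1, ±2, ... in turn.
Test x = 1: value = 0 ✓, so (x - 1) is a factor.
Synthetic division by (x - 1): bring down 1; 1(1) - 10 = -9; (-9)(1) + 15 = 6; 6(1) + 50 = 56; 56(1) - 56 = 0 → quotient x^3 - 9x^2 + 6x + 56, remainder 0.
Continue with the quotient x^3 - 9x^2 + 6x + 56 (candidates must divide 56; re-test x = 1 first in case it repeats).
Test x = 1: value = 54 ≠ 0.
Test x = -1: value = 40 ≠ 0.
Test x = 2: value = 40 ≠ 0.
Test x = -2: value = 0 ✓, so (x + 2) is a factor.
Synthetic division by (x + 2): bring down 1; 1(-2) - 9 = -11; (-11)(-2) + 6 = 28; 28(-2) + 56 = 0 → quotient x^2 - 11x + 28, remainder 0.
Solve the quadratic x^2 - 11x + 28 = 0: discriminant = (-11)^2 - 4(1)(28) = 121 - 112 = 9.
sqrt(9) = 3, so x = (11 ± 3)/2: x = 7 or x = 4.
Collecting all roots found:

x = -2, x = 1, x = 4, x = 7


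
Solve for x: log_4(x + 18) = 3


Convert to exponential form: x + 18 = 4^3 = 64
x = 64 - 18 = 46
Check: log_4(46 + 18) = log_4(64) = log_4(64) = 3 ✓

x = 46


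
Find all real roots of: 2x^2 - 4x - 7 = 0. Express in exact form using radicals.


Using the quadratic formula: x = (-b ± sqrt(b^2 - 4ac)) / (2a)
Here a = 2, b = -4, c = -7
Discriminant = b^2 - 4ac = (-4)^2 - 4(2)(-7) = 16 + 56 = 72
Since discriminant = 72 > 0, there are two real roots.
x = (4 ± 6*sqrt(2)) / 4
Simplifying: x = (2 ± 3*sqrt(2)) / 2
Numerically: x ≈ 3.1213 or x ≈ -1.1213

x = (2 + 3*sqrt(2)) / 2 or x = (2 - 3*sqrt(2)) / 2


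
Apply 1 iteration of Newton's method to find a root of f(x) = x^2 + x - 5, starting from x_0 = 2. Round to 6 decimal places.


Newton's method: x_(n+1) = x_n - f(x_n)/f'(x_n)
f(x) = x^2 + x - 5
f'(x) = 2x + 1

Iteration 1:
  f(2.000000) = 1.000000
  f'(2.000000) = 5.000000
  x_1 = 2.000000 - (1.000000)/(5.000000) = 1.800000

x_1 = 1.800000


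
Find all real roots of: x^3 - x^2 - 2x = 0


The constant term is 0, so x = 0 is a root. Factor out x:
  x(x^2 - x - 2) = 0
Solve the quadratic x^2 - x - 2 = 0: discriminant = (-1)^2 - 4(1)(-2) = 1 + 8 = 9.
sqrt(9) = 3, so x = (1 ± 3)/2: x = 2 or x = -1.

x = -1, x = 0, x = 2


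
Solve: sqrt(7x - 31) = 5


Square both sides: 7x - 31 = 5^2 = 25
7x = 25 + 31 = 56
x = 8
Check: sqrt(7*8 - 31) = sqrt(25) = 5 ✓

x = 8


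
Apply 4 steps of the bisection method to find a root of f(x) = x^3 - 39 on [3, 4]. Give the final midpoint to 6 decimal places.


f(x) = x^3 - 39
f(3) = -12 < 0
f(4) = 25 > 0

Step 1: midpoint = (3.000000 + 4.000000)/2 = 3.500000
  f(3.500000) = 3.875000
  f(mid) > 0, so root is in [3.000000, 3.500000]

Step 2: midpoint = (3.000000 + 3.500000)/2 = 3.250000
  f(3.250000) = -4.671875
  f(mid) < 0, so root is in [3.250000, 3.500000]

Step 3: midpoint = (3.250000 + 3.500000)/2 = 3.375000
  f(3.375000) = -0.556641
  f(mid) < 0, so root is in [3.375000, 3.500000]

Step 4: midpoint = (3.375000 + 3.500000)/2 = 3.437500
  f(3.437500) = 1.618896
  f(mid) > 0, so root is in [3.375000, 3.437500]

midpoint = 3.437500


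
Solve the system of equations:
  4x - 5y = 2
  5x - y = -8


Using Cramer's rule:
Determinant D = (4)(-1) - (5)(-5) = -4 + 25 = 21
Dx = (2)(-1) - (-8)(-5) = -2 - 40 = -42
Dy = (4)(-8) - (5)(2) = -32 - 10 = -42
x = Dx/D = -42/21 = -2
y = Dy/D = -42/21 = -2

x = -2, y = -2


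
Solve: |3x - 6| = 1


An absolute value equation |expr| = 1 gives two cases:
Case 1: 3x - 6 = 1
  3x = 7, so x = 7/3
Case 2: 3x - 6 = -1
  3x = 5, so x = 5/3

x = 5/3, x = 7/3


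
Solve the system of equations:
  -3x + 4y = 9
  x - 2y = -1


Using Cramer's rule:
Determinant D = (-3)(-2) - (1)(4) = 6 - 4 = 2
Dx = (9)(-2) - (-1)(4) = -18 + 4 = -14
Dy = (-3)(-1) - (1)(9) = 3 - 9 = -6
x = Dx/D = -14/2 = -7
y = Dy/D = -6/2 = -3

x = -7, y = -3


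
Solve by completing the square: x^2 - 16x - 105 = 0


Start: x^2 - 16x - 105 = 0
Move constant: x^2 - 16x = 105
Half of -16 is -8, squared is 64
Add 64 to both sides: x^2 - 16x + 64 = 169
(x - 8)^2 = 169
x - 8 = ±13
x = 8 + 13 = 21 or x = 8 - 13 = -5

x = -5, x = 21


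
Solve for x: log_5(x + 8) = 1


Convert to exponential form: x + 8 = 5^1 = 5
x = 5 - 8 = -3
Check: log_5(-3 + 8) = log_5(5) = log_5(5) = 1 ✓

x = -3


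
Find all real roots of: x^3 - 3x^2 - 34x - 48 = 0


Let p(x) = x^3 - 3x^2 - 34x - 48. By the rational root theorem (leading coefficient 1), any rational root is an integer divisor of 48: try ±1, ±2, ... in turn.
Test x = 1: value = -84 ≠ 0.
Test x = -1: value = -18 ≠ 0.
Test x = 2: value = -120 ≠ 0.
Test x = -2: value = 0 ✓, so (x + 2) is a factor.
Synthetic division by (x + 2): bring down 1; 1(-2) - 3 = -5; (-5)(-2) - 34 = -24; (-24)(-2) - 48 = 0 → quotient x^2 - 5x - 24, remainder 0.
Solve the quadratic x^2 - 5x - 24 = 0: discriminant = (-5)^2 - 4(1)(-24) = 25 + 96 = 121.
sqrt(121) = 11, so x = (5 ± 11)/2: x = 8 or x = -3.

x = -3, x = -2, x = 8


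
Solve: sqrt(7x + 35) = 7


Square both sides: 7x + 35 = 7^2 = 49
7x = 49 - 35 = 14
x = 2
Check: sqrt(7*2 + 35) = sqrt(49) = 7 ✓

x = 2


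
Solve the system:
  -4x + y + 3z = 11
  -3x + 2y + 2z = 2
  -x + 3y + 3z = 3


Using Cramer's rule. Expand each determinant along the first row.
D  = (-4)*[2*3 - 2*3] - 1*[(-3)*3 - 2*(-1)] + 3*[(-3)*3 - 2*(-1)]
  = (-4)*(0) - 1*(-7) + 3*(-7) = -14
Dx = 11*[2*3 - 2*3] - 1*[2*3 - 2*3] + 3*[2*3 - 2*3]
  = 11*(0) - 1*(0) + 3*(0) = 0
Dy = (-4)*[2*3 - 2*3] - 11*[(-3)*3 - 2*(-1)] + 3*[(-3)*3 - 2*(-1)]
  = (-4)*(0) - 11*(-7) + 3*(-7) = 56
Dz = (-4)*[2*3 - 2*3] - 1*[(-3)*3 - 2*(-1)] + 11*[(-3)*3 - 2*(-1)]
  = (-4)*(0) - 1*(-7) + 11*(-7) = -70
x = Dx/D = 0/-14 = 0, y = Dy/D = 56/-14 = -4, z = Dz/D = -70/-14 = 5
Check eq1: (-4)(0) + (1)(-4) + (3)(5) = 11 = 11 ✓
Check eq2: (-3)(0) + (2)(-4) + (2)(5) = 2 = 2 ✓
Check eq3: (-1)(0) + (3)(-4) + (3)(5) = 3 = 3 ✓

x = 0, y = -4, z = 5


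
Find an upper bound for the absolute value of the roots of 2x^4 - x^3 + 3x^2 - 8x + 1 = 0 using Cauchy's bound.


Cauchy's bound: all roots r satisfy |r| <= 1 + max(|a_i/a_n|) for i = 0,...,n-1
where a_n is the leading coefficient.

Coefficients: [2, -1, 3, -8, 1]
Leading coefficient a_n = 2
Ratios |a_i/a_n|: 1/2, 3/2, 4, 1/2
Maximum ratio: 4
Cauchy's bound: |r| <= 1 + 4 = 5

Upper bound = 5


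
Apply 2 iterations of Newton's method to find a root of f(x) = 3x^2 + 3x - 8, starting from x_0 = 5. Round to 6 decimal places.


Newton's method: x_(n+1) = x_n - f(x_n)/f'(x_n)
f(x) = 3x^2 + 3x - 8
f'(x) = 6x + 3

Iteration 1:
  f(5.000000) = 82.000000
  f'(5.000000) = 33.000000
  x_1 = 5.000000 - (82.000000)/(33.000000) = 2.515152

Iteration 2:
  f(2.515152) = 18.523416
  f'(2.515152) = 18.090909
  x_2 = 2.515152 - (18.523416)/(18.090909) = 1.491244

x_2 = 1.491244


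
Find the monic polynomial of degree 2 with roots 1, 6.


A monic polynomial with roots 1, 6 is:
p(x) = (x - 1)(x - 6)
After multiplying by (x - 1): x - 1
After multiplying by (x - 6): x^2 - 7x + 6

x^2 - 7x + 6


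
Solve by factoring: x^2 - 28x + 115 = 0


We need two numbers that multiply to 115 and add to -28.
Those numbers are -23 and -5 (since (-23) * (-5) = 115 and (-23) + (-5) = -28).
So x^2 - 28x + 115 = (x - 23)(x - 5) = 0
Setting each factor to zero: x = 23 or x = 5

x = 5, x = 23


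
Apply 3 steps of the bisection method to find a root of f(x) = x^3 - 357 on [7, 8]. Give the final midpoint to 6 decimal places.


f(x) = x^3 - 357
f(7) = -14 < 0
f(8) = 155 > 0

Step 1: midpoint = (7.000000 + 8.000000)/2 = 7.500000
  f(7.500000) = 64.875000
  f(mid) > 0, so root is in [7.000000, 7.500000]

Step 2: midpoint = (7.000000 + 7.500000)/2 = 7.250000
  f(7.250000) = 24.078125
  f(mid) > 0, so root is in [7.000000, 7.250000]

Step 3: midpoint = (7.000000 + 7.250000)/2 = 7.125000
  f(7.125000) = 4.705078
  f(mid) > 0, so root is in [7.000000, 7.125000]

midpoint = 7.125000


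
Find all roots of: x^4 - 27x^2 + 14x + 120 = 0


Let p(x) = x^4 - 27x^2 + 14x + 120. By the rational root theorem (leading coefficient 1), any rational root is an integer divisor of 120: try ±1, ±2, ... in turn.
Test x = 1: value = 108 ≠ 0.
Test x = -1: value = 80 ≠ 0.
Test x = 2: value = 56 ≠ 0.
Test x = -2: value = 0 ✓, so (x + 2) is a factor.
Synthetic division by (x + 2): bring down 1; 1(-2) + 0 = -2; (-2)(-2) - 27 = -23; (-23)(-2) + 14 = 60; 60(-2) + 120 = 0 → quotient x^3 - 2x^2 - 23x + 60, remainder 0.
Continue with the quotient x^3 - 2x^2 - 23x + 60 (candidates must divide 60; re-test x = -2 first in case it repeats).
Test x = -2: value = 90 ≠ 0.
Test x = 3: value = 0 ✓, so (x - 3) is a factor.
Synthetic division by (x - 3): bring down 1; 1(3) - 2 = 1; 1(3) - 23 = -20; (-20)(3) + 60 = 0 → quotient x^2 + x - 20, remainder 0.
Solve the quadratic x^2 + x - 20 = 0: discriminant = 1^2 - 4(1)(-20) = 1 + 80 = 81.
sqrt(81) = 9, so x = (-1 ± 9)/2: x = 4 or x = -5.
Collecting all roots found:

x = -5, x = -2, x = 3, x = 4


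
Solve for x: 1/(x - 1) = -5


Multiply both sides by (x - 1): 1 = -5(x - 1)
Distribute: 1 = -5x + 5
-5x = 1 - 5 = -4
x = 4/5

x = 4/5


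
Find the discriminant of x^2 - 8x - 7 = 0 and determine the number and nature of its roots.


For ax^2 + bx + c = 0, discriminant D = b^2 - 4ac
Here a = 1, b = -8, c = -7
D = (-8)^2 - 4(1)(-7) = 64 + 28 = 92

D = 92 > 0 but not a perfect square
The equation has 2 distinct real irrational roots.

Discriminant = 92, 2 distinct real irrational roots


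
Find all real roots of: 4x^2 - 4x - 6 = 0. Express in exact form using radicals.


Using the quadratic formula: x = (-b ± sqrt(b^2 - 4ac)) / (2a)
Here a = 4, b = -4, c = -6
Discriminant = b^2 - 4ac = (-4)^2 - 4(4)(-6) = 16 + 96 = 112
Since discriminant = 112 > 0, there are two real roots.
x = (4 ± 4*sqrt(7)) / 8
Simplifying: x = (1 ± sqrt(7)) / 2
Numerically: x ≈ 1.8229 or x ≈ -0.8229

x = (1 + sqrt(7)) / 2 or x = (1 - sqrt(7)) / 2


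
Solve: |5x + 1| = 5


An absolute value equation |expr| = 5 gives two cases:
Case 1: 5x + 1 = 5
  5x = 4, so x = 4/5
Case 2: 5x + 1 = -5
  5x = -6, so x = -6/5

x = -6/5, x = 4/5


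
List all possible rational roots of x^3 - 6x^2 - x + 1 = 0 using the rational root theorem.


Rational root theorem: possible roots are ±p/q where:
  p divides the constant term (1): p ∈ {1}
  q divides the leading coefficient (1): q ∈ {1}

All possible rational roots: -1, 1

-1, 1


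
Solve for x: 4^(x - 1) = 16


Express both sides with the same base.
16 = 4^2
Since the bases match, equate exponents: x - 1 = 2
So x = 2 - (-1) = 3

x = 3


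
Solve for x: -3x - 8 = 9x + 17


Starting with: -3x - 8 = 9x + 17
Move all x terms to left: (-3 - 9)x = 17 + 8
Simplify: -12x = 25
Divide both sides by -12: x = -25/12

x = -25/12
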